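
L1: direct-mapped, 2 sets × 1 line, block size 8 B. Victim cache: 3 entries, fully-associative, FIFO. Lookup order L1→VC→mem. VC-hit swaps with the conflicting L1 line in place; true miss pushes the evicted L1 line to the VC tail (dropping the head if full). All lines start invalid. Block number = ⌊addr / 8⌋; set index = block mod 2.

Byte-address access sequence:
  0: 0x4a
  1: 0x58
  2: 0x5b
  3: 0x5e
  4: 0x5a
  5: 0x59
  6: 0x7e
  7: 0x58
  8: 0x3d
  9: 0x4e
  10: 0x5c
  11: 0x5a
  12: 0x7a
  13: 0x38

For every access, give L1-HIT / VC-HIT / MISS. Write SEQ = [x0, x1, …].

SEQ = [MISS, MISS, L1-HIT, L1-HIT, L1-HIT, L1-HIT, MISS, VC-HIT, MISS, VC-HIT, VC-HIT, L1-HIT, VC-HIT, VC-HIT]

0: 0x4a (blk 9, set 1) → MISS  vc=[]
1: 0x58 (blk 11, set 1) → MISS  vc=[9]
2: 0x5b (blk 11, set 1) → L1-HIT  vc=[9]
3: 0x5e (blk 11, set 1) → L1-HIT  vc=[9]
4: 0x5a (blk 11, set 1) → L1-HIT  vc=[9]
5: 0x59 (blk 11, set 1) → L1-HIT  vc=[9]
6: 0x7e (blk 15, set 1) → MISS  vc=[9, 11]
7: 0x58 (blk 11, set 1) → VC-HIT  vc=[9, 15]
8: 0x3d (blk 7, set 1) → MISS  vc=[9, 15, 11]
9: 0x4e (blk 9, set 1) → VC-HIT  vc=[7, 15, 11]
10: 0x5c (blk 11, set 1) → VC-HIT  vc=[7, 15, 9]
11: 0x5a (blk 11, set 1) → L1-HIT  vc=[7, 15, 9]
12: 0x7a (blk 15, set 1) → VC-HIT  vc=[7, 11, 9]
13: 0x38 (blk 7, set 1) → VC-HIT  vc=[15, 11, 9]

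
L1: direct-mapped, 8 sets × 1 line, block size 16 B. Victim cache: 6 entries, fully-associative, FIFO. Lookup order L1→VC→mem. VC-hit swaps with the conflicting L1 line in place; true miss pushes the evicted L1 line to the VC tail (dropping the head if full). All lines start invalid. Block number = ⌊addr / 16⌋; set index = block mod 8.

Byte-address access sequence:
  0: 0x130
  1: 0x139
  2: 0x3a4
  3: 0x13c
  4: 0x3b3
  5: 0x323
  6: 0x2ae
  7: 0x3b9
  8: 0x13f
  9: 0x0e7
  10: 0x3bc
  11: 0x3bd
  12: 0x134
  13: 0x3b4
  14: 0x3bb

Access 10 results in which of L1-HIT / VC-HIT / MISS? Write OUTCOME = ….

OUTCOME = VC-HIT

  [0] addr=0x130 blk=19 s=3: MISS | VC []
  [1] addr=0x139 blk=19 s=3: L1-HIT | VC []
  [2] addr=0x3a4 blk=58 s=2: MISS | VC []
  [3] addr=0x13c blk=19 s=3: L1-HIT | VC []
  [4] addr=0x3b3 blk=59 s=3: MISS | VC [19]
  [5] addr=0x323 blk=50 s=2: MISS | VC [19, 58]
  [6] addr=0x2ae blk=42 s=2: MISS | VC [19, 58, 50]
  [7] addr=0x3b9 blk=59 s=3: L1-HIT | VC [19, 58, 50]
  [8] addr=0x13f blk=19 s=3: VC-HIT | VC [59, 58, 50]
  [9] addr=0xe7 blk=14 s=6: MISS | VC [59, 58, 50]
  [10] addr=0x3bc blk=59 s=3: VC-HIT | VC [19, 58, 50]
  [11] addr=0x3bd blk=59 s=3: L1-HIT | VC [19, 58, 50]
  [12] addr=0x134 blk=19 s=3: VC-HIT | VC [59, 58, 50]
  [13] addr=0x3b4 blk=59 s=3: VC-HIT | VC [19, 58, 50]
  [14] addr=0x3bb blk=59 s=3: L1-HIT | VC [19, 58, 50]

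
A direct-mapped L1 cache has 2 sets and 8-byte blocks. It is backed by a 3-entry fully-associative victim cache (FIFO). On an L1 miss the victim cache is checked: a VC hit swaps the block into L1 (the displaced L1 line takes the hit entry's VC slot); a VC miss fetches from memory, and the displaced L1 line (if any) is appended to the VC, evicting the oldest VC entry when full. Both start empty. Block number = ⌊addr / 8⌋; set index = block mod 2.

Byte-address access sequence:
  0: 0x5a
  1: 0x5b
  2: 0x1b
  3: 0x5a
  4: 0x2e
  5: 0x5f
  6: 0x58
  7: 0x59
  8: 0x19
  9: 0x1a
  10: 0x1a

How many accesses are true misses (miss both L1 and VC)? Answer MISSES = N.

#0 0x5a→b11/s1 MISS; vc=[]
#1 0x5b→b11/s1 L1-HIT; vc=[]
#2 0x1b→b3/s1 MISS; vc=[11]
#3 0x5a→b11/s1 VC-HIT; vc=[3]
#4 0x2e→b5/s1 MISS; vc=[3,11]
#5 0x5f→b11/s1 VC-HIT; vc=[3,5]
#6 0x58→b11/s1 L1-HIT; vc=[3,5]
#7 0x59→b11/s1 L1-HIT; vc=[3,5]
#8 0x19→b3/s1 VC-HIT; vc=[11,5]
#9 0x1a→b3/s1 L1-HIT; vc=[11,5]
#10 0x1a→b3/s1 L1-HIT; vc=[11,5]

MISSES = 3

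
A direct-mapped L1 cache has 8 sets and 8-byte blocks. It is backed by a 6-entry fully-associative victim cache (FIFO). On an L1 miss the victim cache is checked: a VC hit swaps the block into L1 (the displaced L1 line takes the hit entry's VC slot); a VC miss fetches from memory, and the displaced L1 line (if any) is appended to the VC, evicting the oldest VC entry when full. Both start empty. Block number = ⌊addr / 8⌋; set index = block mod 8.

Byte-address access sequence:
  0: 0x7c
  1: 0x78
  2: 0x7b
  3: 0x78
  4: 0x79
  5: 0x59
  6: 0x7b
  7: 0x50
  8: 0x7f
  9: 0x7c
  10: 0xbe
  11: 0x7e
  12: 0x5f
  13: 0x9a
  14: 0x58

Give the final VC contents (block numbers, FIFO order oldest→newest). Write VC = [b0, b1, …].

VC = [23, 19]

  [0] addr=0x7c blk=15 s=7: MISS | VC []
  [1] addr=0x78 blk=15 s=7: L1-HIT | VC []
  [2] addr=0x7b blk=15 s=7: L1-HIT | VC []
  [3] addr=0x78 blk=15 s=7: L1-HIT | VC []
  [4] addr=0x79 blk=15 s=7: L1-HIT | VC []
  [5] addr=0x59 blk=11 s=3: MISS | VC []
  [6] addr=0x7b blk=15 s=7: L1-HIT | VC []
  [7] addr=0x50 blk=10 s=2: MISS | VC []
  [8] addr=0x7f blk=15 s=7: L1-HIT | VC []
  [9] addr=0x7c blk=15 s=7: L1-HIT | VC []
  [10] addr=0xbe blk=23 s=7: MISS | VC [15]
  [11] addr=0x7e blk=15 s=7: VC-HIT | VC [23]
  [12] addr=0x5f blk=11 s=3: L1-HIT | VC [23]
  [13] addr=0x9a blk=19 s=3: MISS | VC [23, 11]
  [14] addr=0x58 blk=11 s=3: VC-HIT | VC [23, 19]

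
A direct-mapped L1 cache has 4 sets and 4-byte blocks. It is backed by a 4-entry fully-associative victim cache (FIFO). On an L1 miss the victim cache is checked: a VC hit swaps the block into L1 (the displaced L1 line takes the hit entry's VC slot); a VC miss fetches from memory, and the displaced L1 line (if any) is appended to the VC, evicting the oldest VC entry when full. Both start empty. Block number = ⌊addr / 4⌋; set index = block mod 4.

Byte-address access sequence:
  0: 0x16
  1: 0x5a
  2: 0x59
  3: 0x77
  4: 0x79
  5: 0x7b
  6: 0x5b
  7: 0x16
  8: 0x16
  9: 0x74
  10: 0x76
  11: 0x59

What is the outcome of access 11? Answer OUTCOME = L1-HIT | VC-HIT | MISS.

  [0] addr=0x16 blk=5 s=1: MISS | VC []
  [1] addr=0x5a blk=22 s=2: MISS | VC []
  [2] addr=0x59 blk=22 s=2: L1-HIT | VC []
  [3] addr=0x77 blk=29 s=1: MISS | VC [5]
  [4] addr=0x79 blk=30 s=2: MISS | VC [5, 22]
  [5] addr=0x7b blk=30 s=2: L1-HIT | VC [5, 22]
  [6] addr=0x5b blk=22 s=2: VC-HIT | VC [5, 30]
  [7] addr=0x16 blk=5 s=1: VC-HIT | VC [29, 30]
  [8] addr=0x16 blk=5 s=1: L1-HIT | VC [29, 30]
  [9] addr=0x74 blk=29 s=1: VC-HIT | VC [5, 30]
  [10] addr=0x76 blk=29 s=1: L1-HIT | VC [5, 30]
  [11] addr=0x59 blk=22 s=2: L1-HIT | VC [5, 30]

OUTCOME = L1-HIT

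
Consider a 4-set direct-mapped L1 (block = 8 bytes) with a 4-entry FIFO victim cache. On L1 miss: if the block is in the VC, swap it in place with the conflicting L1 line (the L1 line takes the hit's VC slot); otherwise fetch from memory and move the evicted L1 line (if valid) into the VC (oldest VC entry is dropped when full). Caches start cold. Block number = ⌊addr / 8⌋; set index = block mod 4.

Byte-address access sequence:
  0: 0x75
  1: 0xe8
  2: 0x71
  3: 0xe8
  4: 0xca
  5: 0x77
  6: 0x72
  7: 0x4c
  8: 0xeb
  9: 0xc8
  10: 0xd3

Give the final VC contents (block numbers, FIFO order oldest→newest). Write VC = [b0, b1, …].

#0 0x75→b14/s2 MISS; vc=[]
#1 0xe8→b29/s1 MISS; vc=[]
#2 0x71→b14/s2 L1-HIT; vc=[]
#3 0xe8→b29/s1 L1-HIT; vc=[]
#4 0xca→b25/s1 MISS; vc=[29]
#5 0x77→b14/s2 L1-HIT; vc=[29]
#6 0x72→b14/s2 L1-HIT; vc=[29]
#7 0x4c→b9/s1 MISS; vc=[29,25]
#8 0xeb→b29/s1 VC-HIT; vc=[9,25]
#9 0xc8→b25/s1 VC-HIT; vc=[9,29]
#10 0xd3→b26/s2 MISS; vc=[9,29,14]

VC = [9, 29, 14]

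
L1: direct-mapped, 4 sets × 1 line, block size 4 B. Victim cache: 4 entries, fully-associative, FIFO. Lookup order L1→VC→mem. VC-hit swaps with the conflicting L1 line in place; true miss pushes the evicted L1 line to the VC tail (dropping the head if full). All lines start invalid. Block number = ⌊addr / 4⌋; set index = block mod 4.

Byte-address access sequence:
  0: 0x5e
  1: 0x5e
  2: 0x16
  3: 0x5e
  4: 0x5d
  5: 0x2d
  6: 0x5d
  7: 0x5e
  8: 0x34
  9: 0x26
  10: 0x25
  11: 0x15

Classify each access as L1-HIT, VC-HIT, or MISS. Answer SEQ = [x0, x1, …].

SEQ = [MISS, L1-HIT, MISS, L1-HIT, L1-HIT, MISS, VC-HIT, L1-HIT, MISS, MISS, L1-HIT, VC-HIT]

0: 0x5e (blk 23, set 3) → MISS  vc=[]
1: 0x5e (blk 23, set 3) → L1-HIT  vc=[]
2: 0x16 (blk 5, set 1) → MISS  vc=[]
3: 0x5e (blk 23, set 3) → L1-HIT  vc=[]
4: 0x5d (blk 23, set 3) → L1-HIT  vc=[]
5: 0x2d (blk 11, set 3) → MISS  vc=[23]
6: 0x5d (blk 23, set 3) → VC-HIT  vc=[11]
7: 0x5e (blk 23, set 3) → L1-HIT  vc=[11]
8: 0x34 (blk 13, set 1) → MISS  vc=[11, 5]
9: 0x26 (blk 9, set 1) → MISS  vc=[11, 5, 13]
10: 0x25 (blk 9, set 1) → L1-HIT  vc=[11, 5, 13]
11: 0x15 (blk 5, set 1) → VC-HIT  vc=[11, 9, 13]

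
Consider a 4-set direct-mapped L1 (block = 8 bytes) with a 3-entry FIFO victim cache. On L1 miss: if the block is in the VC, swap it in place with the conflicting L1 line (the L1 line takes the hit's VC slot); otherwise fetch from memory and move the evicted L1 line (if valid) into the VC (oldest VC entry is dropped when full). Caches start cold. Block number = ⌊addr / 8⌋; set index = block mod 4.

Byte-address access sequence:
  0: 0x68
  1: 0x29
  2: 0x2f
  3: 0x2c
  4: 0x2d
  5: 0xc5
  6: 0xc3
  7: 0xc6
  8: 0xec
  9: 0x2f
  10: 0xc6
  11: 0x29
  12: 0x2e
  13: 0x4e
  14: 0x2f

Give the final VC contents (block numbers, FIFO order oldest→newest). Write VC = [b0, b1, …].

#0 0x68→b13/s1 MISS; vc=[]
#1 0x29→b5/s1 MISS; vc=[13]
#2 0x2f→b5/s1 L1-HIT; vc=[13]
#3 0x2c→b5/s1 L1-HIT; vc=[13]
#4 0x2d→b5/s1 L1-HIT; vc=[13]
#5 0xc5→b24/s0 MISS; vc=[13]
#6 0xc3→b24/s0 L1-HIT; vc=[13]
#7 0xc6→b24/s0 L1-HIT; vc=[13]
#8 0xec→b29/s1 MISS; vc=[13,5]
#9 0x2f→b5/s1 VC-HIT; vc=[13,29]
#10 0xc6→b24/s0 L1-HIT; vc=[13,29]
#11 0x29→b5/s1 L1-HIT; vc=[13,29]
#12 0x2e→b5/s1 L1-HIT; vc=[13,29]
#13 0x4e→b9/s1 MISS; vc=[13,29,5]
#14 0x2f→b5/s1 VC-HIT; vc=[13,29,9]

VC = [13, 29, 9]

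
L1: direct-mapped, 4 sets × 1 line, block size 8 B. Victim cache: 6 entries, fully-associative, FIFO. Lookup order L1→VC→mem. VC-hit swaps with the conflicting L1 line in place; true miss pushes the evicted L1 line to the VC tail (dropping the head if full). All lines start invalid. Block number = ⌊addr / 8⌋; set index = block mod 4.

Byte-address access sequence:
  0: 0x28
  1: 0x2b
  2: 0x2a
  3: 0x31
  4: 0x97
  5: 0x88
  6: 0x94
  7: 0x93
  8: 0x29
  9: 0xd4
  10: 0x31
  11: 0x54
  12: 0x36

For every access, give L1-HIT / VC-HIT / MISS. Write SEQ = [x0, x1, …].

  [0] addr=0x28 blk=5 s=1: MISS | VC []
  [1] addr=0x2b blk=5 s=1: L1-HIT | VC []
  [2] addr=0x2a blk=5 s=1: L1-HIT | VC []
  [3] addr=0x31 blk=6 s=2: MISS | VC []
  [4] addr=0x97 blk=18 s=2: MISS | VC [6]
  [5] addr=0x88 blk=17 s=1: MISS | VC [6, 5]
  [6] addr=0x94 blk=18 s=2: L1-HIT | VC [6, 5]
  [7] addr=0x93 blk=18 s=2: L1-HIT | VC [6, 5]
  [8] addr=0x29 blk=5 s=1: VC-HIT | VC [6, 17]
  [9] addr=0xd4 blk=26 s=2: MISS | VC [6, 17, 18]
  [10] addr=0x31 blk=6 s=2: VC-HIT | VC [26, 17, 18]
  [11] addr=0x54 blk=10 s=2: MISS | VC [26, 17, 18, 6]
  [12] addr=0x36 blk=6 s=2: VC-HIT | VC [26, 17, 18, 10]

SEQ = [MISS, L1-HIT, L1-HIT, MISS, MISS, MISS, L1-HIT, L1-HIT, VC-HIT, MISS, VC-HIT, MISS, VC-HIT]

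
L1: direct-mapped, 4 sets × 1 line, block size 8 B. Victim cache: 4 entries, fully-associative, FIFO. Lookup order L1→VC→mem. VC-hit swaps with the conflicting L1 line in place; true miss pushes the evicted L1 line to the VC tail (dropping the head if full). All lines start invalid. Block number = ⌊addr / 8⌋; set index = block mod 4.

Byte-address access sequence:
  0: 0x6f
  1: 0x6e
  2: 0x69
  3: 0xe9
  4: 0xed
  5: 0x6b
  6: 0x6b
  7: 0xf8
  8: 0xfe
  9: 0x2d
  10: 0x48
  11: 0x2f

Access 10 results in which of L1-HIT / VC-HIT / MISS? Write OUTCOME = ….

OUTCOME = MISS

#0 0x6f→b13/s1 MISS; vc=[]
#1 0x6e→b13/s1 L1-HIT; vc=[]
#2 0x69→b13/s1 L1-HIT; vc=[]
#3 0xe9→b29/s1 MISS; vc=[13]
#4 0xed→b29/s1 L1-HIT; vc=[13]
#5 0x6b→b13/s1 VC-HIT; vc=[29]
#6 0x6b→b13/s1 L1-HIT; vc=[29]
#7 0xf8→b31/s3 MISS; vc=[29]
#8 0xfe→b31/s3 L1-HIT; vc=[29]
#9 0x2d→b5/s1 MISS; vc=[29,13]
#10 0x48→b9/s1 MISS; vc=[29,13,5]
#11 0x2f→b5/s1 VC-HIT; vc=[29,13,9]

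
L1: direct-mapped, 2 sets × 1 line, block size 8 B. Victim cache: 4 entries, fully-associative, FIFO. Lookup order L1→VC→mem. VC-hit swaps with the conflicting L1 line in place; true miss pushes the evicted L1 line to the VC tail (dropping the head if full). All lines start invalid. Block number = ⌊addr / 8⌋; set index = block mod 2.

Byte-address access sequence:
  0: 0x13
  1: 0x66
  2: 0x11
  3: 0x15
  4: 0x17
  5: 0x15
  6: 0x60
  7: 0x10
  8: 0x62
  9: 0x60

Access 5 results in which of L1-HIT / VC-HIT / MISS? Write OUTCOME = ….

0: 0x13 (blk 2, set 0) → MISS  vc=[]
1: 0x66 (blk 12, set 0) → MISS  vc=[2]
2: 0x11 (blk 2, set 0) → VC-HIT  vc=[12]
3: 0x15 (blk 2, set 0) → L1-HIT  vc=[12]
4: 0x17 (blk 2, set 0) → L1-HIT  vc=[12]
5: 0x15 (blk 2, set 0) → L1-HIT  vc=[12]
6: 0x60 (blk 12, set 0) → VC-HIT  vc=[2]
7: 0x10 (blk 2, set 0) → VC-HIT  vc=[12]
8: 0x62 (blk 12, set 0) → VC-HIT  vc=[2]
9: 0x60 (blk 12, set 0) → L1-HIT  vc=[2]

OUTCOME = L1-HIT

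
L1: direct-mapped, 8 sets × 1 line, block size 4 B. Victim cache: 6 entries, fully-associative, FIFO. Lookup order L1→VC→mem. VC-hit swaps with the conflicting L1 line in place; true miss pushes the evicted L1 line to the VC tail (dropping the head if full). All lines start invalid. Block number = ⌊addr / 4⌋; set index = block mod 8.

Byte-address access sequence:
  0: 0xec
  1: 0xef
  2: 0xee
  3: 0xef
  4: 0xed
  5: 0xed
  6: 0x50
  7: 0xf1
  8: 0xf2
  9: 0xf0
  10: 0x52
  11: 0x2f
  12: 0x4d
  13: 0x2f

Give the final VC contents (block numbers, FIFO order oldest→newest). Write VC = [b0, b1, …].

  [0] addr=0xec blk=59 s=3: MISS | VC []
  [1] addr=0xef blk=59 s=3: L1-HIT | VC []
  [2] addr=0xee blk=59 s=3: L1-HIT | VC []
  [3] addr=0xef blk=59 s=3: L1-HIT | VC []
  [4] addr=0xed blk=59 s=3: L1-HIT | VC []
  [5] addr=0xed blk=59 s=3: L1-HIT | VC []
  [6] addr=0x50 blk=20 s=4: MISS | VC []
  [7] addr=0xf1 blk=60 s=4: MISS | VC [20]
  [8] addr=0xf2 blk=60 s=4: L1-HIT | VC [20]
  [9] addr=0xf0 blk=60 s=4: L1-HIT | VC [20]
  [10] addr=0x52 blk=20 s=4: VC-HIT | VC [60]
  [11] addr=0x2f blk=11 s=3: MISS | VC [60, 59]
  [12] addr=0x4d blk=19 s=3: MISS | VC [60, 59, 11]
  [13] addr=0x2f blk=11 s=3: VC-HIT | VC [60, 59, 19]

VC = [60, 59, 19]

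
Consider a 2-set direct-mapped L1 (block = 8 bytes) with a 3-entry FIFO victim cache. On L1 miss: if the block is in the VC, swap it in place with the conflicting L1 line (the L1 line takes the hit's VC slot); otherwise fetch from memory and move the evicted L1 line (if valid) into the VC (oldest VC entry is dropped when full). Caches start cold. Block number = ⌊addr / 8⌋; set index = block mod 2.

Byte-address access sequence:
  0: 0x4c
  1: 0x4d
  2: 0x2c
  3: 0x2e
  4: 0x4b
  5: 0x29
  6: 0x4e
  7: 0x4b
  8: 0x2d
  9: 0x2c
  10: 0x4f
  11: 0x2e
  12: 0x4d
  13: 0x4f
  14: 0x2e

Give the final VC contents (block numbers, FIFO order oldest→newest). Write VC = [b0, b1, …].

  [0] addr=0x4c blk=9 s=1: MISS | VC []
  [1] addr=0x4d blk=9 s=1: L1-HIT | VC []
  [2] addr=0x2c blk=5 s=1: MISS | VC [9]
  [3] addr=0x2e blk=5 s=1: L1-HIT | VC [9]
  [4] addr=0x4b blk=9 s=1: VC-HIT | VC [5]
  [5] addr=0x29 blk=5 s=1: VC-HIT | VC [9]
  [6] addr=0x4e blk=9 s=1: VC-HIT | VC [5]
  [7] addr=0x4b blk=9 s=1: L1-HIT | VC [5]
  [8] addr=0x2d blk=5 s=1: VC-HIT | VC [9]
  [9] addr=0x2c blk=5 s=1: L1-HIT | VC [9]
  [10] addr=0x4f blk=9 s=1: VC-HIT | VC [5]
  [11] addr=0x2e blk=5 s=1: VC-HIT | VC [9]
  [12] addr=0x4d blk=9 s=1: VC-HIT | VC [5]
  [13] addr=0x4f blk=9 s=1: L1-HIT | VC [5]
  [14] addr=0x2e blk=5 s=1: VC-HIT | VC [9]

VC = [9]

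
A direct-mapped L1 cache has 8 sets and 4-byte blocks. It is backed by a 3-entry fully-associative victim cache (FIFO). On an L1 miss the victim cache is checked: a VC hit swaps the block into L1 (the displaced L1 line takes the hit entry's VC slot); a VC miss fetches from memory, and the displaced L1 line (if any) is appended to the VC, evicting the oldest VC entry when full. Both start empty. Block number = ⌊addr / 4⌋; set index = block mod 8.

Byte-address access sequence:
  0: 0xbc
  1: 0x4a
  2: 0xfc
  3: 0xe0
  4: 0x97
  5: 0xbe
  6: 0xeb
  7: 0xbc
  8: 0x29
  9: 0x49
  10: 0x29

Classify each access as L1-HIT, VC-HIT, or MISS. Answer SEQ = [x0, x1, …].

SEQ = [MISS, MISS, MISS, MISS, MISS, VC-HIT, MISS, L1-HIT, MISS, VC-HIT, VC-HIT]

  [0] addr=0xbc blk=47 s=7: MISS | VC []
  [1] addr=0x4a blk=18 s=2: MISS | VC []
  [2] addr=0xfc blk=63 s=7: MISS | VC [47]
  [3] addr=0xe0 blk=56 s=0: MISS | VC [47]
  [4] addr=0x97 blk=37 s=5: MISS | VC [47]
  [5] addr=0xbe blk=47 s=7: VC-HIT | VC [63]
  [6] addr=0xeb blk=58 s=2: MISS | VC [63, 18]
  [7] addr=0xbc blk=47 s=7: L1-HIT | VC [63, 18]
  [8] addr=0x29 blk=10 s=2: MISS | VC [63, 18, 58]
  [9] addr=0x49 blk=18 s=2: VC-HIT | VC [63, 10, 58]
  [10] addr=0x29 blk=10 s=2: VC-HIT | VC [63, 18, 58]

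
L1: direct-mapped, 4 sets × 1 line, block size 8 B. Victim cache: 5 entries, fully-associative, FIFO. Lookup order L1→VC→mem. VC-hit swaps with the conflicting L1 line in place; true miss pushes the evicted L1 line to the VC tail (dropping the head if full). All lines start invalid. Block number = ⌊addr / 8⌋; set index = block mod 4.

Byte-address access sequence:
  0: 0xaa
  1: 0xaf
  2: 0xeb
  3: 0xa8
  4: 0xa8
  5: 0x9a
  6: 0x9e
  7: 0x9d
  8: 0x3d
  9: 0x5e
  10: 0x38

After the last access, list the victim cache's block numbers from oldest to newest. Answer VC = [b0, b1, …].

  [0] addr=0xaa blk=21 s=1: MISS | VC []
  [1] addr=0xaf blk=21 s=1: L1-HIT | VC []
  [2] addr=0xeb blk=29 s=1: MISS | VC [21]
  [3] addr=0xa8 blk=21 s=1: VC-HIT | VC [29]
  [4] addr=0xa8 blk=21 s=1: L1-HIT | VC [29]
  [5] addr=0x9a blk=19 s=3: MISS | VC [29]
  [6] addr=0x9e blk=19 s=3: L1-HIT | VC [29]
  [7] addr=0x9d blk=19 s=3: L1-HIT | VC [29]
  [8] addr=0x3d blk=7 s=3: MISS | VC [29, 19]
  [9] addr=0x5e blk=11 s=3: MISS | VC [29, 19, 7]
  [10] addr=0x38 blk=7 s=3: VC-HIT | VC [29, 19, 11]

VC = [29, 19, 11]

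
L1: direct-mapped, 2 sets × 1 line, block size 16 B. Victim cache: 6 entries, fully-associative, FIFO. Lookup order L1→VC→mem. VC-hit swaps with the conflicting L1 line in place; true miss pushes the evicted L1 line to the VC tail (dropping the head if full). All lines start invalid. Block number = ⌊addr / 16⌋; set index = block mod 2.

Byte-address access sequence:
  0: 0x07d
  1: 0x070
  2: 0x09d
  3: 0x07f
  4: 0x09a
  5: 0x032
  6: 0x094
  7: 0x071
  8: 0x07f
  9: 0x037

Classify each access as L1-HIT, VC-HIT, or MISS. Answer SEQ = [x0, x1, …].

SEQ = [MISS, L1-HIT, MISS, VC-HIT, VC-HIT, MISS, VC-HIT, VC-HIT, L1-HIT, VC-HIT]

  [0] addr=0x7d blk=7 s=1: MISS | VC []
  [1] addr=0x70 blk=7 s=1: L1-HIT | VC []
  [2] addr=0x9d blk=9 s=1: MISS | VC [7]
  [3] addr=0x7f blk=7 s=1: VC-HIT | VC [9]
  [4] addr=0x9a blk=9 s=1: VC-HIT | VC [7]
  [5] addr=0x32 blk=3 s=1: MISS | VC [7, 9]
  [6] addr=0x94 blk=9 s=1: VC-HIT | VC [7, 3]
  [7] addr=0x71 blk=7 s=1: VC-HIT | VC [9, 3]
  [8] addr=0x7f blk=7 s=1: L1-HIT | VC [9, 3]
  [9] addr=0x37 blk=3 s=1: VC-HIT | VC [9, 7]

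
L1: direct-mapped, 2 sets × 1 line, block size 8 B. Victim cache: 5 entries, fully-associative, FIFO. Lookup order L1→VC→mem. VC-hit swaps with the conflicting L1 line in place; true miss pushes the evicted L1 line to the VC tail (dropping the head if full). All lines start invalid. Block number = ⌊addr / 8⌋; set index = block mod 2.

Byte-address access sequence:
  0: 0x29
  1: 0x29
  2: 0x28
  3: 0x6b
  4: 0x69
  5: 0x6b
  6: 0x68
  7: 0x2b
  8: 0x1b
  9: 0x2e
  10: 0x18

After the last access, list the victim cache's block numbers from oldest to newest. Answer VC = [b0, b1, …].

VC = [13, 5]

#0 0x29→b5/s1 MISS; vc=[]
#1 0x29→b5/s1 L1-HIT; vc=[]
#2 0x28→b5/s1 L1-HIT; vc=[]
#3 0x6b→b13/s1 MISS; vc=[5]
#4 0x69→b13/s1 L1-HIT; vc=[5]
#5 0x6b→b13/s1 L1-HIT; vc=[5]
#6 0x68→b13/s1 L1-HIT; vc=[5]
#7 0x2b→b5/s1 VC-HIT; vc=[13]
#8 0x1b→b3/s1 MISS; vc=[13,5]
#9 0x2e→b5/s1 VC-HIT; vc=[13,3]
#10 0x18→b3/s1 VC-HIT; vc=[13,5]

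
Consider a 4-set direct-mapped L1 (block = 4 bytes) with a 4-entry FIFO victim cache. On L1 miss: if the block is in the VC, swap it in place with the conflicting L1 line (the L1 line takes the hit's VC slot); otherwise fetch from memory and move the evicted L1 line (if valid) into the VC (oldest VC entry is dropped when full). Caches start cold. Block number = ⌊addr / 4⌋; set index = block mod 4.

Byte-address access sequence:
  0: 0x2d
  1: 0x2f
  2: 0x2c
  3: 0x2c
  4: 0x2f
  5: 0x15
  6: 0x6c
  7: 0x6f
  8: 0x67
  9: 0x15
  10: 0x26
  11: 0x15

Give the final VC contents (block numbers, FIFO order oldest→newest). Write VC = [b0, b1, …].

VC = [11, 25, 9]

0: 0x2d (blk 11, set 3) → MISS  vc=[]
1: 0x2f (blk 11, set 3) → L1-HIT  vc=[]
2: 0x2c (blk 11, set 3) → L1-HIT  vc=[]
3: 0x2c (blk 11, set 3) → L1-HIT  vc=[]
4: 0x2f (blk 11, set 3) → L1-HIT  vc=[]
5: 0x15 (blk 5, set 1) → MISS  vc=[]
6: 0x6c (blk 27, set 3) → MISS  vc=[11]
7: 0x6f (blk 27, set 3) → L1-HIT  vc=[11]
8: 0x67 (blk 25, set 1) → MISS  vc=[11, 5]
9: 0x15 (blk 5, set 1) → VC-HIT  vc=[11, 25]
10: 0x26 (blk 9, set 1) → MISS  vc=[11, 25, 5]
11: 0x15 (blk 5, set 1) → VC-HIT  vc=[11, 25, 9]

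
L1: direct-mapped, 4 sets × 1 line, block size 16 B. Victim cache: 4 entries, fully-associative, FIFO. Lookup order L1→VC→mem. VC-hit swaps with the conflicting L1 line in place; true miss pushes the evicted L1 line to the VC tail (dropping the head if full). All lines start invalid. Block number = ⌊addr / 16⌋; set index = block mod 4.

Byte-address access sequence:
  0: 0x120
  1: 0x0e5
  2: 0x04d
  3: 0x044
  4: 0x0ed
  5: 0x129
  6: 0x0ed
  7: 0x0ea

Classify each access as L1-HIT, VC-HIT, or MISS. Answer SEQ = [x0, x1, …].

  [0] addr=0x120 blk=18 s=2: MISS | VC []
  [1] addr=0xe5 blk=14 s=2: MISS | VC [18]
  [2] addr=0x4d blk=4 s=0: MISS | VC [18]
  [3] addr=0x44 blk=4 s=0: L1-HIT | VC [18]
  [4] addr=0xed blk=14 s=2: L1-HIT | VC [18]
  [5] addr=0x129 blk=18 s=2: VC-HIT | VC [14]
  [6] addr=0xed blk=14 s=2: VC-HIT | VC [18]
  [7] addr=0xea blk=14 s=2: L1-HIT | VC [18]

SEQ = [MISS, MISS, MISS, L1-HIT, L1-HIT, VC-HIT, VC-HIT, L1-HIT]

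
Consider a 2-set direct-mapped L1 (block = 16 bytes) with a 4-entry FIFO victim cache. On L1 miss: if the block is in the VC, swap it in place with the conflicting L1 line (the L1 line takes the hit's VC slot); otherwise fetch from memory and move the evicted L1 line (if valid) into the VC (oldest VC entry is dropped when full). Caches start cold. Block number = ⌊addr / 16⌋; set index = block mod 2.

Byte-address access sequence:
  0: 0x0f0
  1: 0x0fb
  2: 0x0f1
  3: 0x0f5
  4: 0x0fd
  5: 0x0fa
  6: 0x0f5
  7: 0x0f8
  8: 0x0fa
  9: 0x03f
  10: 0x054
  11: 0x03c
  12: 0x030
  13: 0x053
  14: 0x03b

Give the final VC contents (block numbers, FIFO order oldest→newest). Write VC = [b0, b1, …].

VC = [15, 5]

  [0] addr=0xf0 blk=15 s=1: MISS | VC []
  [1] addr=0xfb blk=15 s=1: L1-HIT | VC []
  [2] addr=0xf1 blk=15 s=1: L1-HIT | VC []
  [3] addr=0xf5 blk=15 s=1: L1-HIT | VC []
  [4] addr=0xfd blk=15 s=1: L1-HIT | VC []
  [5] addr=0xfa blk=15 s=1: L1-HIT | VC []
  [6] addr=0xf5 blk=15 s=1: L1-HIT | VC []
  [7] addr=0xf8 blk=15 s=1: L1-HIT | VC []
  [8] addr=0xfa blk=15 s=1: L1-HIT | VC []
  [9] addr=0x3f blk=3 s=1: MISS | VC [15]
  [10] addr=0x54 blk=5 s=1: MISS | VC [15, 3]
  [11] addr=0x3c blk=3 s=1: VC-HIT | VC [15, 5]
  [12] addr=0x30 blk=3 s=1: L1-HIT | VC [15, 5]
  [13] addr=0x53 blk=5 s=1: VC-HIT | VC [15, 3]
  [14] addr=0x3b blk=3 s=1: VC-HIT | VC [15, 5]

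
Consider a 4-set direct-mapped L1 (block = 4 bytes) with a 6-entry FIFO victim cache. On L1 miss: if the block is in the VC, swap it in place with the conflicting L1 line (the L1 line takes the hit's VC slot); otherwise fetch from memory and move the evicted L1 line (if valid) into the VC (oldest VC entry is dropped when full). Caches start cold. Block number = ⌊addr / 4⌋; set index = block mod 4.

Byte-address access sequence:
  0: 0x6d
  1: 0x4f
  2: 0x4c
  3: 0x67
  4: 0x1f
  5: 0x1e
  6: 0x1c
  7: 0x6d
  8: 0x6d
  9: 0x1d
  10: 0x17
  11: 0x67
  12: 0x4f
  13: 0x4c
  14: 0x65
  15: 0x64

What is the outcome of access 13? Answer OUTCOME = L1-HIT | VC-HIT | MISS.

OUTCOME = L1-HIT

0: 0x6d (blk 27, set 3) → MISS  vc=[]
1: 0x4f (blk 19, set 3) → MISS  vc=[27]
2: 0x4c (blk 19, set 3) → L1-HIT  vc=[27]
3: 0x67 (blk 25, set 1) → MISS  vc=[27]
4: 0x1f (blk 7, set 3) → MISS  vc=[27, 19]
5: 0x1e (blk 7, set 3) → L1-HIT  vc=[27, 19]
6: 0x1c (blk 7, set 3) → L1-HIT  vc=[27, 19]
7: 0x6d (blk 27, set 3) → VC-HIT  vc=[7, 19]
8: 0x6d (blk 27, set 3) → L1-HIT  vc=[7, 19]
9: 0x1d (blk 7, set 3) → VC-HIT  vc=[27, 19]
10: 0x17 (blk 5, set 1) → MISS  vc=[27, 19, 25]
11: 0x67 (blk 25, set 1) → VC-HIT  vc=[27, 19, 5]
12: 0x4f (blk 19, set 3) → VC-HIT  vc=[27, 7, 5]
13: 0x4c (blk 19, set 3) → L1-HIT  vc=[27, 7, 5]
14: 0x65 (blk 25, set 1) → L1-HIT  vc=[27, 7, 5]
15: 0x64 (blk 25, set 1) → L1-HIT  vc=[27, 7, 5]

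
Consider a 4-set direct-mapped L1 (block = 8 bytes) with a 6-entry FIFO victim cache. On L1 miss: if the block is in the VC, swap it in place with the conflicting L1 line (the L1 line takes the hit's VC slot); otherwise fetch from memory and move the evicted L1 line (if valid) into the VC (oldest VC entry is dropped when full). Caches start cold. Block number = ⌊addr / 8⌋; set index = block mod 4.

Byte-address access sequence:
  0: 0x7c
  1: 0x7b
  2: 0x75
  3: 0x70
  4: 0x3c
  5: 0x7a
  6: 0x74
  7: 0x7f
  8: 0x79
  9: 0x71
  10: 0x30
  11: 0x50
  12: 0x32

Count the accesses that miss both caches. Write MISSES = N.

0: 0x7c (blk 15, set 3) → MISS  vc=[]
1: 0x7b (blk 15, set 3) → L1-HIT  vc=[]
2: 0x75 (blk 14, set 2) → MISS  vc=[]
3: 0x70 (blk 14, set 2) → L1-HIT  vc=[]
4: 0x3c (blk 7, set 3) → MISS  vc=[15]
5: 0x7a (blk 15, set 3) → VC-HIT  vc=[7]
6: 0x74 (blk 14, set 2) → L1-HIT  vc=[7]
7: 0x7f (blk 15, set 3) → L1-HIT  vc=[7]
8: 0x79 (blk 15, set 3) → L1-HIT  vc=[7]
9: 0x71 (blk 14, set 2) → L1-HIT  vc=[7]
10: 0x30 (blk 6, set 2) → MISS  vc=[7, 14]
11: 0x50 (blk 10, set 2) → MISS  vc=[7, 14, 6]
12: 0x32 (blk 6, set 2) → VC-HIT  vc=[7, 14, 10]

MISSES = 5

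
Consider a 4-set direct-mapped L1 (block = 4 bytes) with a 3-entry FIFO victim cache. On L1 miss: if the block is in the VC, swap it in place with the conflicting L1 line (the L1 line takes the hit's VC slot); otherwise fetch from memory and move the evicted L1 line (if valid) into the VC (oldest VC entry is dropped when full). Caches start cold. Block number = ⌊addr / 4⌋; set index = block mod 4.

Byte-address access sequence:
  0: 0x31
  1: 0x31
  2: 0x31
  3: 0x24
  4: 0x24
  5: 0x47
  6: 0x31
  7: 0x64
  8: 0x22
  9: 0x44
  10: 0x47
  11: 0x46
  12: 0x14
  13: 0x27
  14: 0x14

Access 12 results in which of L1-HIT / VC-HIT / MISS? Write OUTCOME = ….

OUTCOME = MISS

  [0] addr=0x31 blk=12 s=0: MISS | VC []
  [1] addr=0x31 blk=12 s=0: L1-HIT | VC []
  [2] addr=0x31 blk=12 s=0: L1-HIT | VC []
  [3] addr=0x24 blk=9 s=1: MISS | VC []
  [4] addr=0x24 blk=9 s=1: L1-HIT | VC []
  [5] addr=0x47 blk=17 s=1: MISS | VC [9]
  [6] addr=0x31 blk=12 s=0: L1-HIT | VC [9]
  [7] addr=0x64 blk=25 s=1: MISS | VC [9, 17]
  [8] addr=0x22 blk=8 s=0: MISS | VC [9, 17, 12]
  [9] addr=0x44 blk=17 s=1: VC-HIT | VC [9, 25, 12]
  [10] addr=0x47 blk=17 s=1: L1-HIT | VC [9, 25, 12]
  [11] addr=0x46 blk=17 s=1: L1-HIT | VC [9, 25, 12]
  [12] addr=0x14 blk=5 s=1: MISS | VC [25, 12, 17]
  [13] addr=0x27 blk=9 s=1: MISS | VC [12, 17, 5]
  [14] addr=0x14 blk=5 s=1: VC-HIT | VC [12, 17, 9]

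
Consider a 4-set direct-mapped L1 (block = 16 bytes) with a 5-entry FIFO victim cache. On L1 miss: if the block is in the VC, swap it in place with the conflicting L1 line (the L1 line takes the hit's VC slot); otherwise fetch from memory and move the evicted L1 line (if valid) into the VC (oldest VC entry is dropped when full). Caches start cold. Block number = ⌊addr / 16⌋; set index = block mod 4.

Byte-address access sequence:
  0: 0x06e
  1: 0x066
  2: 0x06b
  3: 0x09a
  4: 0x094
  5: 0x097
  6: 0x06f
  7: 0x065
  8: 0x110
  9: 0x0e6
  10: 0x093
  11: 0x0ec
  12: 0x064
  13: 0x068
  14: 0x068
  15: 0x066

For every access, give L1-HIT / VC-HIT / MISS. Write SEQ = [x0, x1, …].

  [0] addr=0x6e blk=6 s=2: MISS | VC []
  [1] addr=0x66 blk=6 s=2: L1-HIT | VC []
  [2] addr=0x6b blk=6 s=2: L1-HIT | VC []
  [3] addr=0x9a blk=9 s=1: MISS | VC []
  [4] addr=0x94 blk=9 s=1: L1-HIT | VC []
  [5] addr=0x97 blk=9 s=1: L1-HIT | VC []
  [6] addr=0x6f blk=6 s=2: L1-HIT | VC []
  [7] addr=0x65 blk=6 s=2: L1-HIT | VC []
  [8] addr=0x110 blk=17 s=1: MISS | VC [9]
  [9] addr=0xe6 blk=14 s=2: MISS | VC [9, 6]
  [10] addr=0x93 blk=9 s=1: VC-HIT | VC [17, 6]
  [11] addr=0xec blk=14 s=2: L1-HIT | VC [17, 6]
  [12] addr=0x64 blk=6 s=2: VC-HIT | VC [17, 14]
  [13] addr=0x68 blk=6 s=2: L1-HIT | VC [17, 14]
  [14] addr=0x68 blk=6 s=2: L1-HIT | VC [17, 14]
  [15] addr=0x66 blk=6 s=2: L1-HIT | VC [17, 14]

SEQ = [MISS, L1-HIT, L1-HIT, MISS, L1-HIT, L1-HIT, L1-HIT, L1-HIT, MISS, MISS, VC-HIT, L1-HIT, VC-HIT, L1-HIT, L1-HIT, L1-HIT]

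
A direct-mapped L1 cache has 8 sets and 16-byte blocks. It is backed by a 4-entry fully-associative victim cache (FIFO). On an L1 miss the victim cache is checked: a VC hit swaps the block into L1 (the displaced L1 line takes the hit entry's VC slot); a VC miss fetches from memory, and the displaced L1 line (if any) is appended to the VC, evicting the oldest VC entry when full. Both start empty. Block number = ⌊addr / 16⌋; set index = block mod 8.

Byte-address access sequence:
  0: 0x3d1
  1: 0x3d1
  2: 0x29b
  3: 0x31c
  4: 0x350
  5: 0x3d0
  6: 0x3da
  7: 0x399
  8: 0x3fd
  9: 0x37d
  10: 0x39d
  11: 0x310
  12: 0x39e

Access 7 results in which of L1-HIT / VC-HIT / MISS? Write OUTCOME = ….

0: 0x3d1 (blk 61, set 5) → MISS  vc=[]
1: 0x3d1 (blk 61, set 5) → L1-HIT  vc=[]
2: 0x29b (blk 41, set 1) → MISS  vc=[]
3: 0x31c (blk 49, set 1) → MISS  vc=[41]
4: 0x350 (blk 53, set 5) → MISS  vc=[41, 61]
5: 0x3d0 (blk 61, set 5) → VC-HIT  vc=[41, 53]
6: 0x3da (blk 61, set 5) → L1-HIT  vc=[41, 53]
7: 0x399 (blk 57, set 1) → MISS  vc=[41, 53, 49]
8: 0x3fd (blk 63, set 7) → MISS  vc=[41, 53, 49]
9: 0x37d (blk 55, set 7) → MISS  vc=[41, 53, 49, 63]
10: 0x39d (blk 57, set 1) → L1-HIT  vc=[41, 53, 49, 63]
11: 0x310 (blk 49, set 1) → VC-HIT  vc=[41, 53, 57, 63]
12: 0x39e (blk 57, set 1) → VC-HIT  vc=[41, 53, 49, 63]

OUTCOME = MISS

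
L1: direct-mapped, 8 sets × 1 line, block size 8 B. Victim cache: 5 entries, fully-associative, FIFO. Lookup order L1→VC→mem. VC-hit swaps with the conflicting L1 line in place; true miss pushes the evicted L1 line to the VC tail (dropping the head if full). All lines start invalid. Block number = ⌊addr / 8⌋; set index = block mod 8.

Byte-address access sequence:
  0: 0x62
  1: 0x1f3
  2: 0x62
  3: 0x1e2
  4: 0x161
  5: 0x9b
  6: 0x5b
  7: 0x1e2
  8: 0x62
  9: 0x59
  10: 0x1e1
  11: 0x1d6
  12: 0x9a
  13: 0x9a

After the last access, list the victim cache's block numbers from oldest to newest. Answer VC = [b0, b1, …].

0: 0x62 (blk 12, set 4) → MISS  vc=[]
1: 0x1f3 (blk 62, set 6) → MISS  vc=[]
2: 0x62 (blk 12, set 4) → L1-HIT  vc=[]
3: 0x1e2 (blk 60, set 4) → MISS  vc=[12]
4: 0x161 (blk 44, set 4) → MISS  vc=[12, 60]
5: 0x9b (blk 19, set 3) → MISS  vc=[12, 60]
6: 0x5b (blk 11, set 3) → MISS  vc=[12, 60, 19]
7: 0x1e2 (blk 60, set 4) → VC-HIT  vc=[12, 44, 19]
8: 0x62 (blk 12, set 4) → VC-HIT  vc=[60, 44, 19]
9: 0x59 (blk 11, set 3) → L1-HIT  vc=[60, 44, 19]
10: 0x1e1 (blk 60, set 4) → VC-HIT  vc=[12, 44, 19]
11: 0x1d6 (blk 58, set 2) → MISS  vc=[12, 44, 19]
12: 0x9a (blk 19, set 3) → VC-HIT  vc=[12, 44, 11]
13: 0x9a (blk 19, set 3) → L1-HIT  vc=[12, 44, 11]

VC = [12, 44, 11]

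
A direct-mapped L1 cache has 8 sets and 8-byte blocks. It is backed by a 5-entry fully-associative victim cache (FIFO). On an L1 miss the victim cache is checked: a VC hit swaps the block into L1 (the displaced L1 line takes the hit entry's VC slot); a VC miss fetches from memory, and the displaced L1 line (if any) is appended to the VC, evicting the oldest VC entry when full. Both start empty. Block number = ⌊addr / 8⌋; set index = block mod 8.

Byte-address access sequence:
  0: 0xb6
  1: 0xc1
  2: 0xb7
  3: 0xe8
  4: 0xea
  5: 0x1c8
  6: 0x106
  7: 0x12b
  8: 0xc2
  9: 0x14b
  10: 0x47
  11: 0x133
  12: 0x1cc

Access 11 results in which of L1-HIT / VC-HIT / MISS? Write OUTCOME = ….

  [0] addr=0xb6 blk=22 s=6: MISS | VC []
  [1] addr=0xc1 blk=24 s=0: MISS | VC []
  [2] addr=0xb7 blk=22 s=6: L1-HIT | VC []
  [3] addr=0xe8 blk=29 s=5: MISS | VC []
  [4] addr=0xea blk=29 s=5: L1-HIT | VC []
  [5] addr=0x1c8 blk=57 s=1: MISS | VC []
  [6] addr=0x106 blk=32 s=0: MISS | VC [24]
  [7] addr=0x12b blk=37 s=5: MISS | VC [24, 29]
  [8] addr=0xc2 blk=24 s=0: VC-HIT | VC [32, 29]
  [9] addr=0x14b blk=41 s=1: MISS | VC [32, 29, 57]
  [10] addr=0x47 blk=8 s=0: MISS | VC [32, 29, 57, 24]
  [11] addr=0x133 blk=38 s=6: MISS | VC [32, 29, 57, 24, 22]
  [12] addr=0x1cc blk=57 s=1: VC-HIT | VC [32, 29, 41, 24, 22]

OUTCOME = MISS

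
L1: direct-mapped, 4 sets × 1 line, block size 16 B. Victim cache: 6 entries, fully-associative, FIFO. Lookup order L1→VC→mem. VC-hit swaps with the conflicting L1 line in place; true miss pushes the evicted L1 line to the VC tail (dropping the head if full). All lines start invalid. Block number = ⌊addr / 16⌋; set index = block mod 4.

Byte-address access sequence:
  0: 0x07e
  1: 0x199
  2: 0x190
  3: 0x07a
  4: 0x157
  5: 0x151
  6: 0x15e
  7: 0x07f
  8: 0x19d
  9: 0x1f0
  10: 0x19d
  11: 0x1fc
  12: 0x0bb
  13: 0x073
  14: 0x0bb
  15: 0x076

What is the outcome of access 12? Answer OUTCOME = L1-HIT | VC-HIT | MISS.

  [0] addr=0x7e blk=7 s=3: MISS | VC []
  [1] addr=0x199 blk=25 s=1: MISS | VC []
  [2] addr=0x190 blk=25 s=1: L1-HIT | VC []
  [3] addr=0x7a blk=7 s=3: L1-HIT | VC []
  [4] addr=0x157 blk=21 s=1: MISS | VC [25]
  [5] addr=0x151 blk=21 s=1: L1-HIT | VC [25]
  [6] addr=0x15e blk=21 s=1: L1-HIT | VC [25]
  [7] addr=0x7f blk=7 s=3: L1-HIT | VC [25]
  [8] addr=0x19d blk=25 s=1: VC-HIT | VC [21]
  [9] addr=0x1f0 blk=31 s=3: MISS | VC [21, 7]
  [10] addr=0x19d blk=25 s=1: L1-HIT | VC [21, 7]
  [11] addr=0x1fc blk=31 s=3: L1-HIT | VC [21, 7]
  [12] addr=0xbb blk=11 s=3: MISS | VC [21, 7, 31]
  [13] addr=0x73 blk=7 s=3: VC-HIT | VC [21, 11, 31]
  [14] addr=0xbb blk=11 s=3: VC-HIT | VC [21, 7, 31]
  [15] addr=0x76 blk=7 s=3: VC-HIT | VC [21, 11, 31]

OUTCOME = MISS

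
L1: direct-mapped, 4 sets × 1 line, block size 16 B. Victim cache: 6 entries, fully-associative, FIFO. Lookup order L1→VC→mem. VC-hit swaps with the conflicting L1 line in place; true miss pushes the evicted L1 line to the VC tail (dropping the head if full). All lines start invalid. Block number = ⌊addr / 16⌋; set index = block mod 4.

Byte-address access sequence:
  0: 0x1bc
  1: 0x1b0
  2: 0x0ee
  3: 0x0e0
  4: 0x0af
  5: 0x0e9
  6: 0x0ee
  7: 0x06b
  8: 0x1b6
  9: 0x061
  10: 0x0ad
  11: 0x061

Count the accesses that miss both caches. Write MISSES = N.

#0 0x1bc→b27/s3 MISS; vc=[]
#1 0x1b0→b27/s3 L1-HIT; vc=[]
#2 0xee→b14/s2 MISS; vc=[]
#3 0xe0→b14/s2 L1-HIT; vc=[]
#4 0xaf→b10/s2 MISS; vc=[14]
#5 0xe9→b14/s2 VC-HIT; vc=[10]
#6 0xee→b14/s2 L1-HIT; vc=[10]
#7 0x6b→b6/s2 MISS; vc=[10,14]
#8 0x1b6→b27/s3 L1-HIT; vc=[10,14]
#9 0x61→b6/s2 L1-HIT; vc=[10,14]
#10 0xad→b10/s2 VC-HIT; vc=[6,14]
#11 0x61→b6/s2 VC-HIT; vc=[10,14]

MISSES = 4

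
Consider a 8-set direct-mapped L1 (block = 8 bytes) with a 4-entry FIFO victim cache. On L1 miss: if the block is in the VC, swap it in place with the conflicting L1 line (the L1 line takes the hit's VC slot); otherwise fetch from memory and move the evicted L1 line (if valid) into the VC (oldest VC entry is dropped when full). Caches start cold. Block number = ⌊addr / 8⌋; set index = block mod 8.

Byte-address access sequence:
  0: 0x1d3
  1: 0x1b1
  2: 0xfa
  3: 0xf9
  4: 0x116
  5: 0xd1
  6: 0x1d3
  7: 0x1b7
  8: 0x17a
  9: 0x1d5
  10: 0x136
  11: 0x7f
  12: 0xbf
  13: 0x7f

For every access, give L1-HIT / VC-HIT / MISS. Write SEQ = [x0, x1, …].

SEQ = [MISS, MISS, MISS, L1-HIT, MISS, MISS, VC-HIT, L1-HIT, MISS, L1-HIT, MISS, MISS, MISS, VC-HIT]

#0 0x1d3→b58/s2 MISS; vc=[]
#1 0x1b1→b54/s6 MISS; vc=[]
#2 0xfa→b31/s7 MISS; vc=[]
#3 0xf9→b31/s7 L1-HIT; vc=[]
#4 0x116→b34/s2 MISS; vc=[58]
#5 0xd1→b26/s2 MISS; vc=[58,34]
#6 0x1d3→b58/s2 VC-HIT; vc=[26,34]
#7 0x1b7→b54/s6 L1-HIT; vc=[26,34]
#8 0x17a→b47/s7 MISS; vc=[26,34,31]
#9 0x1d5→b58/s2 L1-HIT; vc=[26,34,31]
#10 0x136→b38/s6 MISS; vc=[26,34,31,54]
#11 0x7f→b15/s7 MISS; vc=[34,31,54,47]
#12 0xbf→b23/s7 MISS; vc=[31,54,47,15]
#13 0x7f→b15/s7 VC-HIT; vc=[31,54,47,23]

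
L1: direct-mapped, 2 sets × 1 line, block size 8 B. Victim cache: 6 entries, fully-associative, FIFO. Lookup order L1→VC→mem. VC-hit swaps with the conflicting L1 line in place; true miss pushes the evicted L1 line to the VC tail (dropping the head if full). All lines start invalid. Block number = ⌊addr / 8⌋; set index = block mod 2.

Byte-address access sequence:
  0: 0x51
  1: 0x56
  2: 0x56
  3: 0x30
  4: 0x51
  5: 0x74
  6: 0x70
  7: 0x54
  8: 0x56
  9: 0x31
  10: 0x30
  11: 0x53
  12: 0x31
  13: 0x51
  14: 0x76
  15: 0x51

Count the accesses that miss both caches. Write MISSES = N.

MISSES = 3

0: 0x51 (blk 10, set 0) → MISS  vc=[]
1: 0x56 (blk 10, set 0) → L1-HIT  vc=[]
2: 0x56 (blk 10, set 0) → L1-HIT  vc=[]
3: 0x30 (blk 6, set 0) → MISS  vc=[10]
4: 0x51 (blk 10, set 0) → VC-HIT  vc=[6]
5: 0x74 (blk 14, set 0) → MISS  vc=[6, 10]
6: 0x70 (blk 14, set 0) → L1-HIT  vc=[6, 10]
7: 0x54 (blk 10, set 0) → VC-HIT  vc=[6, 14]
8: 0x56 (blk 10, set 0) → L1-HIT  vc=[6, 14]
9: 0x31 (blk 6, set 0) → VC-HIT  vc=[10, 14]
10: 0x30 (blk 6, set 0) → L1-HIT  vc=[10, 14]
11: 0x53 (blk 10, set 0) → VC-HIT  vc=[6, 14]
12: 0x31 (blk 6, set 0) → VC-HIT  vc=[10, 14]
13: 0x51 (blk 10, set 0) → VC-HIT  vc=[6, 14]
14: 0x76 (blk 14, set 0) → VC-HIT  vc=[6, 10]
15: 0x51 (blk 10, set 0) → VC-HIT  vc=[6, 14]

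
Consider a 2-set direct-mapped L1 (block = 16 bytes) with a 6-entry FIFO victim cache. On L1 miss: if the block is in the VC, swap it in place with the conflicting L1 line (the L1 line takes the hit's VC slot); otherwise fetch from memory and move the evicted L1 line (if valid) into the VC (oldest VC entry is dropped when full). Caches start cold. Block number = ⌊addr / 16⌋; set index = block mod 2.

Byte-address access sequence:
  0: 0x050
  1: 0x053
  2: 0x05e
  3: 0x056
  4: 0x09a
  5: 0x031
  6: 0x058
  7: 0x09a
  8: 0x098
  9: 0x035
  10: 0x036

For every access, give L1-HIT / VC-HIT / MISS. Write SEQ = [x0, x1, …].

SEQ = [MISS, L1-HIT, L1-HIT, L1-HIT, MISS, MISS, VC-HIT, VC-HIT, L1-HIT, VC-HIT, L1-HIT]

#0 0x50→b5/s1 MISS; vc=[]
#1 0x53→b5/s1 L1-HIT; vc=[]
#2 0x5e→b5/s1 L1-HIT; vc=[]
#3 0x56→b5/s1 L1-HIT; vc=[]
#4 0x9a→b9/s1 MISS; vc=[5]
#5 0x31→b3/s1 MISS; vc=[5,9]
#6 0x58→b5/s1 VC-HIT; vc=[3,9]
#7 0x9a→b9/s1 VC-HIT; vc=[3,5]
#8 0x98→b9/s1 L1-HIT; vc=[3,5]
#9 0x35→b3/s1 VC-HIT; vc=[9,5]
#10 0x36→b3/s1 L1-HIT; vc=[9,5]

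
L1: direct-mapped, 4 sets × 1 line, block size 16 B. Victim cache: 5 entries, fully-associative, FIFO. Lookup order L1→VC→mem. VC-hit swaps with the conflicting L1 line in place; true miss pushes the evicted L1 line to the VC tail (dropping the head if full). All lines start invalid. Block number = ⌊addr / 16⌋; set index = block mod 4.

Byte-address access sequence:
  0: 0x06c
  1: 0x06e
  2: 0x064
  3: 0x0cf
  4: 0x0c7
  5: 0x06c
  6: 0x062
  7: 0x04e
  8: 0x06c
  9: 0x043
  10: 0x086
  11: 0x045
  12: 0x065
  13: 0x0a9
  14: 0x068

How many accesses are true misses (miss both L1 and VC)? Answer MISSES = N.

#0 0x6c→b6/s2 MISS; vc=[]
#1 0x6e→b6/s2 L1-HIT; vc=[]
#2 0x64→b6/s2 L1-HIT; vc=[]
#3 0xcf→b12/s0 MISS; vc=[]
#4 0xc7→b12/s0 L1-HIT; vc=[]
#5 0x6c→b6/s2 L1-HIT; vc=[]
#6 0x62→b6/s2 L1-HIT; vc=[]
#7 0x4e→b4/s0 MISS; vc=[12]
#8 0x6c→b6/s2 L1-HIT; vc=[12]
#9 0x43→b4/s0 L1-HIT; vc=[12]
#10 0x86→b8/s0 MISS; vc=[12,4]
#11 0x45→b4/s0 VC-HIT; vc=[12,8]
#12 0x65→b6/s2 L1-HIT; vc=[12,8]
#13 0xa9→b10/s2 MISS; vc=[12,8,6]
#14 0x68→b6/s2 VC-HIT; vc=[12,8,10]

MISSES = 5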